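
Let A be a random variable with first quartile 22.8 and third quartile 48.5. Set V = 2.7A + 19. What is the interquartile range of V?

IQR(V) = 69.39

IQR of A = Q3 − Q1 = 48.5 − 22.8 = 25.7.
Under V = aA + b, IQR(V) = |a|·IQR(A) = |2.7|·25.7 = 69.39 (shifts cancel; spread scales by |a|).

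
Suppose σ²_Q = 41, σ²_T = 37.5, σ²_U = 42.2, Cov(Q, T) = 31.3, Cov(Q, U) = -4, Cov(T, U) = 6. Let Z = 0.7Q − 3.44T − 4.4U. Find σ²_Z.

σ²_Z = 1336.3732

σ²_Z = a²·σ²_Q + b²·σ²_T + c²·σ²_U + 2ab·Cov(Q, T) + 2ac·Cov(Q, U) + 2bc·Cov(T, U), with a = 0.7, b = -3.44, c = -4.4.
= 20.09 + 443.76 + 816.992 + (-150.7408) + 24.64 + 181.632
= 1336.3732.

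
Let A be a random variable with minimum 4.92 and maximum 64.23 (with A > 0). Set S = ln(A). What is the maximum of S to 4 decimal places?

ln(A) is increasing on this domain, so max(S) comes from max(A) = 64.23: max(S) = ln(64.23) ≈ 4.1625.

max(S) = 4.1625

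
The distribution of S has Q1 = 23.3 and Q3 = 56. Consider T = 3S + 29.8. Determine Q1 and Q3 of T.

Q1(T) = 99.7, Q3(T) = 197.8

a = 3 > 0: Q1(T) = a·Q1(S)+b = 99.7, Q3(T) = a·Q3(S)+b = 197.8.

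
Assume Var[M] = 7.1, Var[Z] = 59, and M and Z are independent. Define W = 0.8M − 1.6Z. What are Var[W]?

Var[W] = 155.584

Var[W] = a²·Var[M] + b²·Var[Z] + 2ab·Cov(M, Z) with a = 0.8, b = -1.6.
Independence gives Cov(M, Z) = 0.
= 0.8²·7.1 + (-1.6)²·59 + 2·0.8·(-1.6)·0
= 4.544 + 151.04 + 0 = 155.584.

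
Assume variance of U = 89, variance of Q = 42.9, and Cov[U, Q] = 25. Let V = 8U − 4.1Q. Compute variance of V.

variance of V = 4777.149

variance of V = a²·variance of U + b²·variance of Q + 2ab·Cov[U, Q] with a = 8, b = -4.1.
= 8²·89 + (-4.1)²·42.9 + 2·8·(-4.1)·25
= 5696 + 721.149 + (-1640) = 4777.149.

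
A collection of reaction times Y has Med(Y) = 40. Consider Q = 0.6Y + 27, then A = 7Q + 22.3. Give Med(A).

Med(Q) = 0.6·40 + 27 = 51.
Med(A) = 7·51 + 22.3 = 379.3.

Med(A) = 379.3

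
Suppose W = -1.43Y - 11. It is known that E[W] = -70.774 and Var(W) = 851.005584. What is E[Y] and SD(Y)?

E[Y] = 41.8, SD(Y) = 20.4

From W = -1.43Y - 11: E[W] = a·E[Y] + b, so E[Y] = (E[W] − b)/a = (-70.774 − (-11))/(-1.43) = 41.8.
SD(W) = √851.005584 = 29.172.
SD(W) = |a|·SD(Y), so SD(Y) = 29.172/|-1.43| = 20.4.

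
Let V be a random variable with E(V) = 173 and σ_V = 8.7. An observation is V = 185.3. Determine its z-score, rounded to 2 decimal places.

z = 1.41

z = (V − E(V)) / σ_V = (185.3 − 173) / 8.7 ≈ 1.41.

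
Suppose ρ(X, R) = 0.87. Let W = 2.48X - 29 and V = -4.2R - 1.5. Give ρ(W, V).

ρ(W, V) = -0.87

Linear rescalings preserve |correlation|; the slopes 2.48 and -4.2 have opposite signs, so the correlation flips sign: ρ(W, V) = −ρ(X, R) = -0.87.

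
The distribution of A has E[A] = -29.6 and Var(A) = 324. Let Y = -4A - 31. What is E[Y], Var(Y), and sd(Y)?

Y = -4A - 31 is linear with a = -4, b = -31.
E[Y] = a·E[A] + b = (-4)·(-29.6) + (-31) = 87.4.
Var(Y) = a²·Var(A) = (-4)²·324 = 5184 (the additive constant -31 does not affect variance).
sd(A) = √324 = 18.
sd(Y) = |a|·sd(A) = |-4|·18 = 72.

E[Y] = 87.4, Var(Y) = 5184, sd(Y) = 72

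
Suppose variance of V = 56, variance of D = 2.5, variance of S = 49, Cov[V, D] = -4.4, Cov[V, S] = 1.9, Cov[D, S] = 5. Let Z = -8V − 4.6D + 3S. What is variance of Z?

variance of Z = a²·variance of V + b²·variance of D + c²·variance of S + 2ab·Cov[V, D] + 2ac·Cov[V, S] + 2bc·Cov[D, S], with a = -8, b = -4.6, c = 3.
= 3584 + 52.9 + 441 + (-323.84) + (-91.2) + (-138)
= 3524.86.

variance of Z = 3524.86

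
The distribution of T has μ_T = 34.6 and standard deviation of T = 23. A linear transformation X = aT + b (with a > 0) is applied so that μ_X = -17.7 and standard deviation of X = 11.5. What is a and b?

a = 0.5, b = -35

standard deviation of X = a·standard deviation of T (a > 0), so a = 11.5/23 = 0.5.
μ_X = a·μ_T + b, so b = -17.7 − 0.5·34.6 = -35.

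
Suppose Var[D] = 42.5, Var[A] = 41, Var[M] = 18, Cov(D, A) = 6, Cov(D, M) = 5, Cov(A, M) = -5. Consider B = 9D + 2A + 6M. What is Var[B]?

Var[B] = a²·Var[D] + b²·Var[A] + c²·Var[M] + 2ab·Cov(D, A) + 2ac·Cov(D, M) + 2bc·Cov(A, M), with a = 9, b = 2, c = 6.
= 3442.5 + 164 + 648 + 216 + 540 + (-120)
= 4890.5.

Var[B] = 4890.5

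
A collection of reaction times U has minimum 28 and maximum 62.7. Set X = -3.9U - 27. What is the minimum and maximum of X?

min(X) = -271.53, max(X) = -136.2

a = -3.9 < 0, so order reverses: min(X) = a·max(U)+b = (-3.9)·62.7 + (-27) = -271.53; max(X) = a·min(U)+b = (-3.9)·28 + (-27) = -136.2.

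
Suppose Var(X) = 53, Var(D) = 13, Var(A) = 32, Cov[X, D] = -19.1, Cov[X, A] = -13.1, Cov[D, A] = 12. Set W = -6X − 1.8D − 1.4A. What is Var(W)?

Var(W) = a²·Var(X) + b²·Var(D) + c²·Var(A) + 2ab·Cov[X, D] + 2ac·Cov[X, A] + 2bc·Cov[D, A], with a = -6, b = -1.8, c = -1.4.
= 1908 + 42.12 + 62.72 + (-412.56) + (-220.08) + 60.48
= 1440.68.

Var(W) = 1440.68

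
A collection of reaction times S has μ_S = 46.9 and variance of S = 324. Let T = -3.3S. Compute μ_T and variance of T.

T = -3.3S is linear with a = -3.3, b = 0.
μ_T = a·μ_S + b = (-3.3)·46.9 = -154.77.
variance of T = a²·variance of S = (-3.3)²·324 = 3528.36.

μ_T = -154.77, variance of T = 3528.36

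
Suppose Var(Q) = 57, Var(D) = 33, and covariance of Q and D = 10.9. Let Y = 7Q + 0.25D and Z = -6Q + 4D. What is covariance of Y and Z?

By bilinearity, covariance of Y and Z = ac·Var(Q) + bd·Var(D) + (ad+bc)·covariance of Q and D, with a=7, b=0.25, c=-6, d=4.
ac·Var(Q) = 7·(-6)·57 = -2394
bd·Var(D) = 0.25·4·33 = 33
(ad+bc)·covariance of Q and D = (26.5)·10.9 = 288.85
covariance of Y and Z = -2394 + 33 + 288.85 = -2072.15.

covariance of Y and Z = -2072.15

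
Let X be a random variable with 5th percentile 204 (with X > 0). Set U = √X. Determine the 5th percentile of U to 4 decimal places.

5th percentile of U = 14.2829

√X is increasing, so P_{5}(U) = g(P_{5}(X)) ≈ 14.2829.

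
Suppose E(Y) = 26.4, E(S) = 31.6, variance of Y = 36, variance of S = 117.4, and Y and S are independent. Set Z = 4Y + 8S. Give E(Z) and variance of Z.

E(Z) = 358.4, variance of Z = 8089.6

E(Z) = 4·E(Y) + 8·E(S) = 4·26.4 + 8·31.6 = 358.4.
variance of Z = a²·variance of Y + b²·variance of S + 2ab·Cov(Y, S) with a = 4, b = 8.
Independence gives Cov(Y, S) = 0.
= 4²·36 + 8²·117.4 + 2·4·8·0
= 576 + 7513.6 + 0 = 8089.6.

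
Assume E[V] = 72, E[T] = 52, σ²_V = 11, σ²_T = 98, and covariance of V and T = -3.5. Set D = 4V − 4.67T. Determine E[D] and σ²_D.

E[D] = 45.16, σ²_D = 2444.0322

E[D] = 4·E[V] + (-4.67)·E[T] = 4·72 + (-4.67)·52 = 45.16.
σ²_D = a²·σ²_V + b²·σ²_T + 2ab·covariance of V and T with a = 4, b = -4.67.
= 4²·11 + (-4.67)²·98 + 2·4·(-4.67)·(-3.5)
= 176 + 2137.2722 + 130.76 = 2444.0322.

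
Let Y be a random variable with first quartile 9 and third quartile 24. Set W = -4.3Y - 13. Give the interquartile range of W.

IQR of Y = Q3 − Q1 = 24 − 9 = 15.
Under W = aY + b, IQR(W) = |a|·IQR(Y) = |-4.3|·15 = 64.5 (shifts cancel; spread scales by |a|).

IQR(W) = 64.5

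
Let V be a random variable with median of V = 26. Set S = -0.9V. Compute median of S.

A linear map preserves order up to sign, so median of S = a·median of V + b = (-0.9)·26 = -23.4.

median of S = -23.4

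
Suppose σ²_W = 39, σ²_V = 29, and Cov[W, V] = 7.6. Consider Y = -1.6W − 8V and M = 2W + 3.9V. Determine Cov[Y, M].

By bilinearity, Cov[Y, M] = ac·σ²_W + bd·σ²_V + (ad+bc)·Cov[W, V], with a=-1.6, b=-8, c=2, d=3.9.
ac·σ²_W = (-1.6)·2·39 = -124.8
bd·σ²_V = (-8)·3.9·29 = -904.8
(ad+bc)·Cov[W, V] = (-22.24)·7.6 = -169.024
Cov[Y, M] = -124.8 + (-904.8) + (-169.024) = -1198.624.

Cov[Y, M] = -1198.624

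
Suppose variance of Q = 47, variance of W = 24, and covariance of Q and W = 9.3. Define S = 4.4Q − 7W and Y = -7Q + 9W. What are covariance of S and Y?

By bilinearity, covariance of S and Y = ac·variance of Q + bd·variance of W + (ad+bc)·covariance of Q and W, with a=4.4, b=-7, c=-7, d=9.
ac·variance of Q = 4.4·(-7)·47 = -1447.6
bd·variance of W = (-7)·9·24 = -1512
(ad+bc)·covariance of Q and W = (88.6)·9.3 = 823.98
covariance of S and Y = -1447.6 + (-1512) + 823.98 = -2135.62.

covariance of S and Y = -2135.62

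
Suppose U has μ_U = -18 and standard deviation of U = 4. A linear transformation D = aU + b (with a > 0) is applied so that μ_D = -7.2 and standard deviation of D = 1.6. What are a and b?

standard deviation of D = a·standard deviation of U (a > 0), so a = 1.6/4 = 0.4.
μ_D = a·μ_U + b, so b = -7.2 − 0.4·(-18) = 0.

a = 0.4, b = 0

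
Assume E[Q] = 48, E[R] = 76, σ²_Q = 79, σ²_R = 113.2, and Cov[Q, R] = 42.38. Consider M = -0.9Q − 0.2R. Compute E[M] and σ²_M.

E[M] = (-0.9)·E[Q] + (-0.2)·E[R] = (-0.9)·48 + (-0.2)·76 = -58.4.
σ²_M = a²·σ²_Q + b²·σ²_R + 2ab·Cov[Q, R] with a = -0.9, b = -0.2.
= (-0.9)²·79 + (-0.2)²·113.2 + 2·(-0.9)·(-0.2)·42.38
= 63.99 + 4.528 + 15.2568 = 83.7748.

E[M] = -58.4, σ²_M = 83.7748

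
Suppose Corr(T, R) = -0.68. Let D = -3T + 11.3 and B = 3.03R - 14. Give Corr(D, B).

Corr(D, B) = 0.68

Linear rescalings preserve |correlation|; the slopes -3 and 3.03 have opposite signs, so the correlation flips sign: Corr(D, B) = −Corr(T, R) = 0.68.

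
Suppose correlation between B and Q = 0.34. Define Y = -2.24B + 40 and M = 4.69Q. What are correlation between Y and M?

correlation between Y and M = -0.34

Linear rescalings preserve |correlation|; the slopes -2.24 and 4.69 have opposite signs, so the correlation flips sign: correlation between Y and M = −correlation between B and Q = -0.34.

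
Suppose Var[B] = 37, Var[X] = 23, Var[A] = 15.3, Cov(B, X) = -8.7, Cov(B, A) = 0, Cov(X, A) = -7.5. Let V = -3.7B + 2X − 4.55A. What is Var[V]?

Var[V] = a²·Var[B] + b²·Var[X] + c²·Var[A] + 2ab·Cov(B, X) + 2ac·Cov(B, A) + 2bc·Cov(X, A), with a = -3.7, b = 2, c = -4.55.
= 506.53 + 92 + 316.74825 + 128.76 + 0 + 136.5
= 1180.53825.

Var[V] = 1180.53825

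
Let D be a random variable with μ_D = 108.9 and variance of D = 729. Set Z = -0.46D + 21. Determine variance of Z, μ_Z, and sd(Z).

variance of Z = 154.2564, μ_Z = -29.094, sd(Z) = 12.42

Z = -0.46D + 21 is linear with a = -0.46, b = 21.
variance of Z = a²·variance of D = (-0.46)²·729 = 154.2564 (the additive constant 21 does not affect variance).
μ_Z = a·μ_D + b = (-0.46)·108.9 + 21 = -29.094.
sd(D) = √729 = 27.
sd(Z) = |a|·sd(D) = |-0.46|·27 = 12.42.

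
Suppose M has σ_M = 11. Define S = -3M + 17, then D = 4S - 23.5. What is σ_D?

σ_S = |-3|·11 = 33.
σ_D = |4|·33 = 132.

σ_D = 132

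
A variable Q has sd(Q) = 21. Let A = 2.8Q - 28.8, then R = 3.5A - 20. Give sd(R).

sd(A) = |2.8|·21 = 58.8.
sd(R) = |3.5|·58.8 = 205.8.

sd(R) = 205.8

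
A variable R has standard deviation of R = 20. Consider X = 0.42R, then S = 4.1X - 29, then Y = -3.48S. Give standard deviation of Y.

standard deviation of Y = 119.8512

standard deviation of X = |0.42|·20 = 8.4.
standard deviation of S = |4.1|·8.4 = 34.44.
standard deviation of Y = |-3.48|·34.44 = 119.8512.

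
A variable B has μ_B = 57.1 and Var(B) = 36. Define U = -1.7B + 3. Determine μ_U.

μ_U = -94.07

U = -1.7B + 3 is linear with a = -1.7, b = 3.
μ_U = a·μ_B + b = (-1.7)·57.1 + 3 = -94.07.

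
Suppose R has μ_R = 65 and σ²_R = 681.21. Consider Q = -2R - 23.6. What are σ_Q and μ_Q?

σ_Q = 52.2, μ_Q = -153.6

Q = -2R - 23.6 is linear with a = -2, b = -23.6.
σ_R = √681.21 = 26.1.
σ_Q = |a|·σ_R = |-2|·26.1 = 52.2.
μ_Q = a·μ_R + b = (-2)·65 + (-23.6) = -153.6.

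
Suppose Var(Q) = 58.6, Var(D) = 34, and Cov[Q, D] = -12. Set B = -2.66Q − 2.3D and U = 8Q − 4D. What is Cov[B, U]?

Cov[B, U] = -841.088

By bilinearity, Cov[B, U] = ac·Var(Q) + bd·Var(D) + (ad+bc)·Cov[Q, D], with a=-2.66, b=-2.3, c=8, d=-4.
ac·Var(Q) = (-2.66)·8·58.6 = -1247.008
bd·Var(D) = (-2.3)·(-4)·34 = 312.8
(ad+bc)·Cov[Q, D] = (-7.76)·(-12) = 93.12
Cov[B, U] = -1247.008 + 312.8 + 93.12 = -841.088.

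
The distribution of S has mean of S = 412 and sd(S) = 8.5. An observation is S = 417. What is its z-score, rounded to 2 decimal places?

z = 0.59

z = (S − mean of S) / sd(S) = (417 − 412) / 8.5 ≈ 0.59.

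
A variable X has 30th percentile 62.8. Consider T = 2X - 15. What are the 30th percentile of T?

Since a = 2 > 0 the transformation is increasing, so the 30th percentile of T = a·(P_{30} of X) + b = 2·62.8 + (-15) = 110.6.

30th percentile of T = 110.6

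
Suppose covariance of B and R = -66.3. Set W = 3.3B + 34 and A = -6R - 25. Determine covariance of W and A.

covariance of W and A = 1312.74

covariance of W and A = a·c·covariance of B and R = 3.3·(-6)·(-66.3) = 1312.74. Additive constants drop out.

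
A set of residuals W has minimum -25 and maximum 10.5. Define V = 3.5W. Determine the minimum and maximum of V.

a = 3.5 > 0, so min(V) = a·min(W)+b = 3.5·(-25) = -87.5 and max(V) = 3.5·10.5 = 36.75.

min(V) = -87.5, max(V) = 36.75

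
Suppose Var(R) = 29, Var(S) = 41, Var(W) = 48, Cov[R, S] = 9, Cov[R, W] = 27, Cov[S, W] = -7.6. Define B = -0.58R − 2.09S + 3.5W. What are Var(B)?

Var(B) = a²·Var(R) + b²·Var(S) + c²·Var(W) + 2ab·Cov[R, S] + 2ac·Cov[R, W] + 2bc·Cov[S, W], with a = -0.58, b = -2.09, c = 3.5.
= 9.7556 + 179.0921 + 588 + 21.8196 + (-109.62) + 111.188
= 800.2353.

Var(B) = 800.2353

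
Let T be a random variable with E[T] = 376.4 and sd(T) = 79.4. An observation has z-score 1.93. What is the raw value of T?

T = E[T] + z·sd(T) = 376.4 + 1.93·79.4 = 529.642.

T = 529.642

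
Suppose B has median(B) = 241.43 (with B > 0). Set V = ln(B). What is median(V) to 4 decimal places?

median(V) = 5.4866

ln(B) is monotone on this domain, so median(V) = ln(241.43) ≈ 5.4866.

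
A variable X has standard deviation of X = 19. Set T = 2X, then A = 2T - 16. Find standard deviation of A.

standard deviation of T = |2|·19 = 38.
standard deviation of A = |2|·38 = 76.

standard deviation of A = 76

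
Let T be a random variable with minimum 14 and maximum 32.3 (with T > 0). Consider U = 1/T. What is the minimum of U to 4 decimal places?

1/T is decreasing on this domain, so min(U) comes from max(T) = 32.3: min(U) = 1/(32.3) ≈ 0.031.

min(U) = 0.031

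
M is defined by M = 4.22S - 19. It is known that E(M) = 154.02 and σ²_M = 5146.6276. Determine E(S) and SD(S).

E(S) = 41, SD(S) = 17

From M = 4.22S - 19: E(M) = a·E(S) + b, so E(S) = (E(M) − b)/a = (154.02 − (-19))/4.22 = 41.
SD(M) = √5146.6276 = 71.74.
SD(M) = |a|·SD(S), so SD(S) = 71.74/|4.22| = 17.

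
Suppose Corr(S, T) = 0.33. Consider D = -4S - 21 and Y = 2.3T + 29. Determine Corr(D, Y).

Linear rescalings preserve |correlation|; the slopes -4 and 2.3 have opposite signs, so the correlation flips sign: Corr(D, Y) = −Corr(S, T) = -0.33.

Corr(D, Y) = -0.33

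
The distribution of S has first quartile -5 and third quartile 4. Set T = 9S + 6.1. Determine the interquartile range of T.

IQR(T) = 81

IQR of S = Q3 − Q1 = 4 − (-5) = 9.
Under T = aS + b, IQR(T) = |a|·IQR(S) = |9|·9 = 81 (shifts cancel; spread scales by |a|).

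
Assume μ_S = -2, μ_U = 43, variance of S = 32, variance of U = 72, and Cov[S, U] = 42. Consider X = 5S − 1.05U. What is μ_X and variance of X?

μ_X = 5·μ_S + (-1.05)·μ_U = 5·(-2) + (-1.05)·43 = -55.15.
variance of X = a²·variance of S + b²·variance of U + 2ab·Cov[S, U] with a = 5, b = -1.05.
= 5²·32 + (-1.05)²·72 + 2·5·(-1.05)·42
= 800 + 79.38 + (-441) = 438.38.

μ_X = -55.15, variance of X = 438.38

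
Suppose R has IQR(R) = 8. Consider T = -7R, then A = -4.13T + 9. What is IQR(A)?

IQR(A) = 231.28

IQR(T) = |-7|·8 = 56.
IQR(A) = |-4.13|·56 = 231.28.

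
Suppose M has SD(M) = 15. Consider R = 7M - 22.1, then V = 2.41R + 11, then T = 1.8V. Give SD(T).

SD(R) = |7|·15 = 105.
SD(V) = |2.41|·105 = 253.05.
SD(T) = |1.8|·253.05 = 455.49.

SD(T) = 455.49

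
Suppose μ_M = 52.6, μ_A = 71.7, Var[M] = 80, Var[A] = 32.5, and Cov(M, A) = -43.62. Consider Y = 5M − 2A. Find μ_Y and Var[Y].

μ_Y = 5·μ_M + (-2)·μ_A = 5·52.6 + (-2)·71.7 = 119.6.
Var[Y] = a²·Var[M] + b²·Var[A] + 2ab·Cov(M, A) with a = 5, b = -2.
= 5²·80 + (-2)²·32.5 + 2·5·(-2)·(-43.62)
= 2000 + 130 + 872.4 = 3002.4.

μ_Y = 119.6, Var[Y] = 3002.4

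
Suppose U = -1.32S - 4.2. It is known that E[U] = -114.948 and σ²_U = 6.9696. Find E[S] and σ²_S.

E[S] = 83.9, σ²_S = 4

From U = -1.32S - 4.2: E[U] = a·E[S] + b, so E[S] = (E[U] − b)/a = (-114.948 − (-4.2))/(-1.32) = 83.9.
σ²_U = a²·σ²_S, so σ²_S = 6.9696/(-1.32)² = 4.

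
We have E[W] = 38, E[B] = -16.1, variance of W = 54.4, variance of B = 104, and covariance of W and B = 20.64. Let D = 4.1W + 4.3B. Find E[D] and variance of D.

E[D] = 86.57, variance of D = 3565.1904

E[D] = 4.1·E[W] + 4.3·E[B] = 4.1·38 + 4.3·(-16.1) = 86.57.
variance of D = a²·variance of W + b²·variance of B + 2ab·covariance of W and B with a = 4.1, b = 4.3.
= 4.1²·54.4 + 4.3²·104 + 2·4.1·4.3·20.64
= 914.464 + 1922.96 + 727.7664 = 3565.1904.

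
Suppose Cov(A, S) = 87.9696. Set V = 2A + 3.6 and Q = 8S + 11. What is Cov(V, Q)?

Cov(V, Q) = a·c·Cov(A, S) = 2·8·87.9696 = 1407.5136. Additive constants drop out.

Cov(V, Q) = 1407.5136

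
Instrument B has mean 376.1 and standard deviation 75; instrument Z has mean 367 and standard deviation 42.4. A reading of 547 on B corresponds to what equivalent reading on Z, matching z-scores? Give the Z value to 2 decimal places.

Z = 463.62

z = (547 − 376.1)/75 ≈ 2.2787.
Z = 367 + z·42.4 = 367 + (547 − 376.1)·42.4/75 ≈ 463.62.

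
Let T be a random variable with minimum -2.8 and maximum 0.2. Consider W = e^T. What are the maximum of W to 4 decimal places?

max(W) = 1.2214

e^T is increasing on this domain, so max(W) comes from max(T) = 0.2: max(W) = exp(0.2) ≈ 1.2214.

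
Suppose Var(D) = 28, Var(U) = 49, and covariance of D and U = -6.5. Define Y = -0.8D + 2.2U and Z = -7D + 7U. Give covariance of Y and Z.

By bilinearity, covariance of Y and Z = ac·Var(D) + bd·Var(U) + (ad+bc)·covariance of D and U, with a=-0.8, b=2.2, c=-7, d=7.
ac·Var(D) = (-0.8)·(-7)·28 = 156.8
bd·Var(U) = 2.2·7·49 = 754.6
(ad+bc)·covariance of D and U = (-21)·(-6.5) = 136.5
covariance of Y and Z = 156.8 + 754.6 + 136.5 = 1047.9.

covariance of Y and Z = 1047.9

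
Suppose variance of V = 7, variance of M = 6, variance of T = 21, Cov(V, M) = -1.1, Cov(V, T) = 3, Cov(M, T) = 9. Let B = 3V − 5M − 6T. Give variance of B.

variance of B = a²·variance of V + b²·variance of M + c²·variance of T + 2ab·Cov(V, M) + 2ac·Cov(V, T) + 2bc·Cov(M, T), with a = 3, b = -5, c = -6.
= 63 + 150 + 756 + 33 + (-108) + 540
= 1434.

variance of B = 1434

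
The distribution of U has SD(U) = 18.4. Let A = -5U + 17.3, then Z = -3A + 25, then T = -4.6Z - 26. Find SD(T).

SD(T) = 1269.6

SD(A) = |-5|·18.4 = 92.
SD(Z) = |-3|·92 = 276.
SD(T) = |-4.6|·276 = 1269.6.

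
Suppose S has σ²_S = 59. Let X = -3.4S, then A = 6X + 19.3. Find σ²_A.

σ²_X = (-3.4)²·59 = 682.04.
σ²_A = 6²·682.04 = 24553.44.

σ²_A = 24553.44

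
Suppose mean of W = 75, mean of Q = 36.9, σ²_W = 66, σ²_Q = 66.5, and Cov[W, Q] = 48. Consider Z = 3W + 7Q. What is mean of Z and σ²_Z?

mean of Z = 3·mean of W + 7·mean of Q = 3·75 + 7·36.9 = 483.3.
σ²_Z = a²·σ²_W + b²·σ²_Q + 2ab·Cov[W, Q] with a = 3, b = 7.
= 3²·66 + 7²·66.5 + 2·3·7·48
= 594 + 3258.5 + 2016 = 5868.5.

mean of Z = 483.3, σ²_Z = 5868.5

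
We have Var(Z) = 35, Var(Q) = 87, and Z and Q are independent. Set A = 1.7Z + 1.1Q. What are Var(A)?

Var(A) = 206.42

Var(A) = a²·Var(Z) + b²·Var(Q) + 2ab·Cov[Z, Q] with a = 1.7, b = 1.1.
Independence gives Cov[Z, Q] = 0.
= 1.7²·35 + 1.1²·87 + 2·1.7·1.1·0
= 101.15 + 105.27 + 0 = 206.42.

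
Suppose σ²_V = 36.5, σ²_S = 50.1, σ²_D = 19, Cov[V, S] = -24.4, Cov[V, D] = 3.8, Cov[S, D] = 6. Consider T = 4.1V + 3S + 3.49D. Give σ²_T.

σ²_T = 930.0353

σ²_T = a²·σ²_V + b²·σ²_S + c²·σ²_D + 2ab·Cov[V, S] + 2ac·Cov[V, D] + 2bc·Cov[S, D], with a = 4.1, b = 3, c = 3.49.
= 613.565 + 450.9 + 231.4219 + (-600.24) + 108.7484 + 125.64
= 930.0353.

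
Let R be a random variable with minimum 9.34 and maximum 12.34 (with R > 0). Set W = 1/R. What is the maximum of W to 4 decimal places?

1/R is decreasing on this domain, so max(W) comes from min(R) = 9.34: max(W) = 1/(9.34) ≈ 0.1071.

max(W) = 0.1071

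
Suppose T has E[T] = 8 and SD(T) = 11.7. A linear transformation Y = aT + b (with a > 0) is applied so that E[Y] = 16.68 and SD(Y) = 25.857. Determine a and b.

a = 2.21, b = -1

SD(Y) = a·SD(T) (a > 0), so a = 25.857/11.7 = 2.21.
E[Y] = a·E[T] + b, so b = 16.68 − 2.21·8 = -1.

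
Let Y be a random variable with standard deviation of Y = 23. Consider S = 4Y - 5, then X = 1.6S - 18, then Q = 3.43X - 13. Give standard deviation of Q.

standard deviation of S = |4|·23 = 92.
standard deviation of X = |1.6|·92 = 147.2.
standard deviation of Q = |3.43|·147.2 = 504.896.

standard deviation of Q = 504.896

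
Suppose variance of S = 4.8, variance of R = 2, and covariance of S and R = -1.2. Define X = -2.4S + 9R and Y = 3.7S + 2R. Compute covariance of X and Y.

covariance of X and Y = -40.824

By bilinearity, covariance of X and Y = ac·variance of S + bd·variance of R + (ad+bc)·covariance of S and R, with a=-2.4, b=9, c=3.7, d=2.
ac·variance of S = (-2.4)·3.7·4.8 = -42.624
bd·variance of R = 9·2·2 = 36
(ad+bc)·covariance of S and R = (28.5)·(-1.2) = -34.2
covariance of X and Y = -42.624 + 36 + (-34.2) = -40.824.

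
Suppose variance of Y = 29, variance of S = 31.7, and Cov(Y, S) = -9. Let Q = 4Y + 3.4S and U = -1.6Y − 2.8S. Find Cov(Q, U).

By bilinearity, Cov(Q, U) = ac·variance of Y + bd·variance of S + (ad+bc)·Cov(Y, S), with a=4, b=3.4, c=-1.6, d=-2.8.
ac·variance of Y = 4·(-1.6)·29 = -185.6
bd·variance of S = 3.4·(-2.8)·31.7 = -301.784
(ad+bc)·Cov(Y, S) = (-16.64)·(-9) = 149.76
Cov(Q, U) = -185.6 + (-301.784) + 149.76 = -337.624.

Cov(Q, U) = -337.624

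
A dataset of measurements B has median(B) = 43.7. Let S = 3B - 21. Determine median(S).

A linear map preserves order up to sign, so median(S) = a·median(B) + b = 3·43.7 + (-21) = 110.1.

median(S) = 110.1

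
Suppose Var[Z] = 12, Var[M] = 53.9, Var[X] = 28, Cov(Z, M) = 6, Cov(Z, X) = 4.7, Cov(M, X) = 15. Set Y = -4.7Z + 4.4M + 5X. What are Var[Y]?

Var[Y] = a²·Var[Z] + b²·Var[M] + c²·Var[X] + 2ab·Cov(Z, M) + 2ac·Cov(Z, X) + 2bc·Cov(M, X), with a = -4.7, b = 4.4, c = 5.
= 265.08 + 1043.504 + 700 + (-248.16) + (-220.9) + 660
= 2199.524.

Var[Y] = 2199.524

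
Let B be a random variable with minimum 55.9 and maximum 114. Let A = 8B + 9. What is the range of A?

Range of B = 114 − 55.9 = 58.1.
Range(A) = |a|·Range(B) = |8|·58.1 = 464.8.

Range(A) = 464.8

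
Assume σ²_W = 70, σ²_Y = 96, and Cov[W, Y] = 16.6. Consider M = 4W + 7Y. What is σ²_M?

σ²_M = 6753.6

σ²_M = a²·σ²_W + b²·σ²_Y + 2ab·Cov[W, Y] with a = 4, b = 7.
= 4²·70 + 7²·96 + 2·4·7·16.6
= 1120 + 4704 + 929.6 = 6753.6.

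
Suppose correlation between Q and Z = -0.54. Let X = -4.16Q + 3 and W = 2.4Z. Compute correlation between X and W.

correlation between X and W = 0.54

Linear rescalings preserve |correlation|; the slopes -4.16 and 2.4 have opposite signs, so the correlation flips sign: correlation between X and W = −correlation between Q and Z = 0.54.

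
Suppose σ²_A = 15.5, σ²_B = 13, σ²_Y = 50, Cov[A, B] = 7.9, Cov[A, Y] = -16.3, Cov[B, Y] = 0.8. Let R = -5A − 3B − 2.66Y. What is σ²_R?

σ²_R = 674.468

σ²_R = a²·σ²_A + b²·σ²_B + c²·σ²_Y + 2ab·Cov[A, B] + 2ac·Cov[A, Y] + 2bc·Cov[B, Y], with a = -5, b = -3, c = -2.66.
= 387.5 + 117 + 353.78 + 237 + (-433.58) + 12.768
= 674.468.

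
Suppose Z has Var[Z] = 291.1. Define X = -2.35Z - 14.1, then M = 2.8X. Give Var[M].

Var[X] = (-2.35)²·291.1 = 1607.59975.
Var[M] = 2.8²·1607.59975 = 12603.58204.

Var[M] = 12603.58204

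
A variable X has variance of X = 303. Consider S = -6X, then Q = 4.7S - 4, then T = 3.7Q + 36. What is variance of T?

variance of S = (-6)²·303 = 10908.
variance of Q = 4.7²·10908 = 240957.72.
variance of T = 3.7²·240957.72 = 3298711.1868.

variance of T = 3298711.1868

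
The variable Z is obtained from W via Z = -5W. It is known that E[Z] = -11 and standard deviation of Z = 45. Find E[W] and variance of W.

E[W] = 2.2, variance of W = 81

From Z = -5W: E[Z] = a·E[W] + b, so E[W] = (E[Z] − b)/a = (-11 − 0)/(-5) = 2.2.
variance of Z = 45² = 2025.
variance of Z = a²·variance of W, so variance of W = 2025/(-5)² = 81.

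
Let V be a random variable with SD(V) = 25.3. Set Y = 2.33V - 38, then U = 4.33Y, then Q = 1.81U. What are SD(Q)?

SD(Q) = 462.0009977

SD(Y) = |2.33|·25.3 = 58.949.
SD(U) = |4.33|·58.949 = 255.24917.
SD(Q) = |1.81|·255.24917 = 462.0009977.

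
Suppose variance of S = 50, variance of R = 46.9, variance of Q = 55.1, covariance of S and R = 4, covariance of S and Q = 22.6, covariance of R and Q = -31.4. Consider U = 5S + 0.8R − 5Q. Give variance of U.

variance of U = 1810.716

variance of U = a²·variance of S + b²·variance of R + c²·variance of Q + 2ab·covariance of S and R + 2ac·covariance of S and Q + 2bc·covariance of R and Q, with a = 5, b = 0.8, c = -5.
= 1250 + 30.016 + 1377.5 + 32 + (-1130) + 251.2
= 1810.716.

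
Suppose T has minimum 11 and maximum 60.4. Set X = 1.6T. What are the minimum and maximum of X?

min(X) = 17.6, max(X) = 96.64

a = 1.6 > 0, so min(X) = a·min(T)+b = 1.6·11 = 17.6 and max(X) = 1.6·60.4 = 96.64.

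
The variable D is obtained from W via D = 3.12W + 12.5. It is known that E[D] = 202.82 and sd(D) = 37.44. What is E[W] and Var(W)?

E[W] = 61, Var(W) = 144

From D = 3.12W + 12.5: E[D] = a·E[W] + b, so E[W] = (E[D] − b)/a = (202.82 − 12.5)/3.12 = 61.
Var(D) = 37.44² = 1401.7536.
Var(D) = a²·Var(W), so Var(W) = 1401.7536/3.12² = 144.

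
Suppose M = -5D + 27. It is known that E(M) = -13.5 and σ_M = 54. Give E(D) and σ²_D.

E(D) = 8.1, σ²_D = 116.64

From M = -5D + 27: E(M) = a·E(D) + b, so E(D) = (E(M) − b)/a = (-13.5 − 27)/(-5) = 8.1.
σ²_M = 54² = 2916.
σ²_M = a²·σ²_D, so σ²_D = 2916/(-5)² = 116.64.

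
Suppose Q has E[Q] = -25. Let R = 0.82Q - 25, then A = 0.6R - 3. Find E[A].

E[R] = 0.82·(-25) + (-25) = -45.5.
E[A] = 0.6·(-45.5) + (-3) = -30.3.

E[A] = -30.3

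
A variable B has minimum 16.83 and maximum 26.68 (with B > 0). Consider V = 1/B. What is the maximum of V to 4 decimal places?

1/B is decreasing on this domain, so max(V) comes from min(B) = 16.83: max(V) = 1/(16.83) ≈ 0.0594.

max(V) = 0.0594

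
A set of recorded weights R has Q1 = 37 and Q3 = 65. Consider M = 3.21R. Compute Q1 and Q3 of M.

Q1(M) = 118.77, Q3(M) = 208.65

a = 3.21 > 0: Q1(M) = a·Q1(R)+b = 118.77, Q3(M) = a·Q3(R)+b = 208.65.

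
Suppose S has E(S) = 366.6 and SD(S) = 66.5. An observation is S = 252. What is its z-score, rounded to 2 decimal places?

z = -1.72

z = (S − E(S)) / SD(S) = (252 − 366.6) / 66.5 ≈ -1.72.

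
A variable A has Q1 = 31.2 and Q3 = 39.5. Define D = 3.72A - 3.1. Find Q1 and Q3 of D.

a = 3.72 > 0: Q1(D) = a·Q1(A)+b = 112.964, Q3(D) = a·Q3(A)+b = 143.84.

Q1(D) = 112.964, Q3(D) = 143.84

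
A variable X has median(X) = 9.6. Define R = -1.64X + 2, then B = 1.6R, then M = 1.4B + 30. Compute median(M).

median(R) = (-1.64)·9.6 + 2 = -13.744.
median(B) = 1.6·(-13.744) = -21.9904.
median(M) = 1.4·(-21.9904) + 30 = -0.78656.

median(M) = -0.78656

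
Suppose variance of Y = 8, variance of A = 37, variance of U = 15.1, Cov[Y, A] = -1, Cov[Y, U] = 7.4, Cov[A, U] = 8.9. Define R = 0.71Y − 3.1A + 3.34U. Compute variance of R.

variance of R = a²·variance of Y + b²·variance of A + c²·variance of U + 2ab·Cov[Y, A] + 2ac·Cov[Y, U] + 2bc·Cov[A, U], with a = 0.71, b = -3.1, c = 3.34.
= 4.0328 + 355.57 + 168.44956 + 4.402 + 35.09672 + (-184.3012)
= 383.24988.

variance of R = 383.24988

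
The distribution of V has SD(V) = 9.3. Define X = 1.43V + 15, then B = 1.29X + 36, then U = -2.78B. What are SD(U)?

SD(X) = |1.43|·9.3 = 13.299.
SD(B) = |1.29|·13.299 = 17.15571.
SD(U) = |-2.78|·17.15571 = 47.6928738.

SD(U) = 47.6928738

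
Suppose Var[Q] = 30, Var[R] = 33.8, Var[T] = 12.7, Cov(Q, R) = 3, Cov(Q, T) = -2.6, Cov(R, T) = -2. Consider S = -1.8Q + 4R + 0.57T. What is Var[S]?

Var[S] = 595.14143

Var[S] = a²·Var[Q] + b²·Var[R] + c²·Var[T] + 2ab·Cov(Q, R) + 2ac·Cov(Q, T) + 2bc·Cov(R, T), with a = -1.8, b = 4, c = 0.57.
= 97.2 + 540.8 + 4.12623 + (-43.2) + 5.3352 + (-9.12)
= 595.14143.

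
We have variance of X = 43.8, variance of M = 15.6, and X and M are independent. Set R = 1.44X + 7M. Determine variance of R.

variance of R = 855.22368

variance of R = a²·variance of X + b²·variance of M + 2ab·covariance of X and M with a = 1.44, b = 7.
Independence gives covariance of X and M = 0.
= 1.44²·43.8 + 7²·15.6 + 2·1.44·7·0
= 90.82368 + 764.4 + 0 = 855.22368.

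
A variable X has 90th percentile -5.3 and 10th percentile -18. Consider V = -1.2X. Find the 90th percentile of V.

Since a = -1.2 < 0 the transformation is decreasing, reversing order: the 90th percentile of V corresponds to the 10th percentile of X.
So P_{90}(V) = a·P_{10}(X) + b = (-1.2)·(-18) = 21.6.

90th percentile of V = 21.6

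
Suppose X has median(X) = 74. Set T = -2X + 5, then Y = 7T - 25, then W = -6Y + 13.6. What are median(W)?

median(W) = 6169.6

median(T) = (-2)·74 + 5 = -143.
median(Y) = 7·(-143) + (-25) = -1026.
median(W) = (-6)·(-1026) + 13.6 = 6169.6.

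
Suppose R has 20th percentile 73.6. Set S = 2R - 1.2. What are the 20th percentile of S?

Since a = 2 > 0 the transformation is increasing, so the 20th percentile of S = a·(P_{20} of R) + b = 2·73.6 + (-1.2) = 146.

20th percentile of S = 146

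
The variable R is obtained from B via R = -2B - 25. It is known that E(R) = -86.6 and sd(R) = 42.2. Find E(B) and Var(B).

E(B) = 30.8, Var(B) = 445.21

From R = -2B - 25: E(R) = a·E(B) + b, so E(B) = (E(R) − b)/a = (-86.6 − (-25))/(-2) = 30.8.
Var(R) = 42.2² = 1780.84.
Var(R) = a²·Var(B), so Var(B) = 1780.84/(-2)² = 445.21.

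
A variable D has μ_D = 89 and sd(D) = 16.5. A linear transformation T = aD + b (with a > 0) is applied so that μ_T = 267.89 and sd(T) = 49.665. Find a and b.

a = 3.01, b = 0

sd(T) = a·sd(D) (a > 0), so a = 49.665/16.5 = 3.01.
μ_T = a·μ_D + b, so b = 267.89 − 3.01·89 = 0.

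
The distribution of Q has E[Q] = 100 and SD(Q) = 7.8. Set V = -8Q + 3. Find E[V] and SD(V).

V = -8Q + 3 is linear with a = -8, b = 3.
E[V] = a·E[Q] + b = (-8)·100 + 3 = -797.
SD(V) = |a|·SD(Q) = |-8|·7.8 = 62.4.

E[V] = -797, SD(V) = 62.4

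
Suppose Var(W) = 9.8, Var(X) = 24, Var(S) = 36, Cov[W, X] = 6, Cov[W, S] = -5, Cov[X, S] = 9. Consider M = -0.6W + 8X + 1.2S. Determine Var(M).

Var(M) = a²·Var(W) + b²·Var(X) + c²·Var(S) + 2ab·Cov[W, X] + 2ac·Cov[W, S] + 2bc·Cov[X, S], with a = -0.6, b = 8, c = 1.2.
= 3.528 + 1536 + 51.84 + (-57.6) + 7.2 + 172.8
= 1713.768.

Var(M) = 1713.768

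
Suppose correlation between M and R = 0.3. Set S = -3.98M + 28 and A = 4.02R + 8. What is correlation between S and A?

Linear rescalings preserve |correlation|; the slopes -3.98 and 4.02 have opposite signs, so the correlation flips sign: correlation between S and A = −correlation between M and R = -0.3.

correlation between S and A = -0.3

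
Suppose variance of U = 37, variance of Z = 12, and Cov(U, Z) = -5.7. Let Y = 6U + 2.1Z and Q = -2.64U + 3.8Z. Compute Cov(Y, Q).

By bilinearity, Cov(Y, Q) = ac·variance of U + bd·variance of Z + (ad+bc)·Cov(U, Z), with a=6, b=2.1, c=-2.64, d=3.8.
ac·variance of U = 6·(-2.64)·37 = -586.08
bd·variance of Z = 2.1·3.8·12 = 95.76
(ad+bc)·Cov(U, Z) = (17.256)·(-5.7) = -98.3592
Cov(Y, Q) = -586.08 + 95.76 + (-98.3592) = -588.6792.

Cov(Y, Q) = -588.6792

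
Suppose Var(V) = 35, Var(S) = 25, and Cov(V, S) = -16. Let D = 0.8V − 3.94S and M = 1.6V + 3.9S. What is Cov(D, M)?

Cov(D, M) = -288.406

By bilinearity, Cov(D, M) = ac·Var(V) + bd·Var(S) + (ad+bc)·Cov(V, S), with a=0.8, b=-3.94, c=1.6, d=3.9.
ac·Var(V) = 0.8·1.6·35 = 44.8
bd·Var(S) = (-3.94)·3.9·25 = -384.15
(ad+bc)·Cov(V, S) = (-3.184)·(-16) = 50.944
Cov(D, M) = 44.8 + (-384.15) + 50.944 = -288.406.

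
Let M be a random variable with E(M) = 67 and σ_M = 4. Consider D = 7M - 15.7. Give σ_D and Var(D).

D = 7M - 15.7 is linear with a = 7, b = -15.7.
σ_D = |a|·σ_M = |7|·4 = 28.
Var(M) = 4² = 16.
Var(D) = a²·Var(M) = 7²·16 = 784 (the additive constant -15.7 does not affect variance).

σ_D = 28, Var(D) = 784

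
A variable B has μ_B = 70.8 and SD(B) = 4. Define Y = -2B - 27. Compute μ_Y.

Y = -2B - 27 is linear with a = -2, b = -27.
μ_Y = a·μ_B + b = (-2)·70.8 + (-27) = -168.6.

μ_Y = -168.6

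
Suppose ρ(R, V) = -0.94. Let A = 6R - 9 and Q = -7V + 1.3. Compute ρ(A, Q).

ρ(A, Q) = 0.94

Linear rescalings preserve |correlation|; the slopes 6 and -7 have opposite signs, so the correlation flips sign: ρ(A, Q) = −ρ(R, V) = 0.94.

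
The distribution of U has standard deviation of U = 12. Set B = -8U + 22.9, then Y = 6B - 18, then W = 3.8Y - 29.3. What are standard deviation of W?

standard deviation of W = 2188.8

standard deviation of B = |-8|·12 = 96.
standard deviation of Y = |6|·96 = 576.
standard deviation of W = |3.8|·576 = 2188.8.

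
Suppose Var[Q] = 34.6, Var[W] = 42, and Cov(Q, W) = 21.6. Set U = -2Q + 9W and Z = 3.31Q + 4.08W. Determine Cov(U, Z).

Cov(U, Z) = 1780.396

By bilinearity, Cov(U, Z) = ac·Var[Q] + bd·Var[W] + (ad+bc)·Cov(Q, W), with a=-2, b=9, c=3.31, d=4.08.
ac·Var[Q] = (-2)·3.31·34.6 = -229.052
bd·Var[W] = 9·4.08·42 = 1542.24
(ad+bc)·Cov(Q, W) = (21.63)·21.6 = 467.208
Cov(U, Z) = -229.052 + 1542.24 + 467.208 = 1780.396.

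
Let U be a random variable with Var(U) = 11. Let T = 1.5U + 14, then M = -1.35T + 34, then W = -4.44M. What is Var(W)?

Var(W) = 889.218891

Var(T) = 1.5²·11 = 24.75.
Var(M) = (-1.35)²·24.75 = 45.106875.
Var(W) = (-4.44)²·45.106875 = 889.218891.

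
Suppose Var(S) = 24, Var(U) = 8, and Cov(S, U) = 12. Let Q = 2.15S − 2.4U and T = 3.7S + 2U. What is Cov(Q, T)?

By bilinearity, Cov(Q, T) = ac·Var(S) + bd·Var(U) + (ad+bc)·Cov(S, U), with a=2.15, b=-2.4, c=3.7, d=2.
ac·Var(S) = 2.15·3.7·24 = 190.92
bd·Var(U) = (-2.4)·2·8 = -38.4
(ad+bc)·Cov(S, U) = (-4.58)·12 = -54.96
Cov(Q, T) = 190.92 + (-38.4) + (-54.96) = 97.56.

Cov(Q, T) = 97.56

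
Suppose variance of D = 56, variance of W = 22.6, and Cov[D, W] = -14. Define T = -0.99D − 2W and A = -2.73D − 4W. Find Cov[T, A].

Cov[T, A] = 200.2712

By bilinearity, Cov[T, A] = ac·variance of D + bd·variance of W + (ad+bc)·Cov[D, W], with a=-0.99, b=-2, c=-2.73, d=-4.
ac·variance of D = (-0.99)·(-2.73)·56 = 151.3512
bd·variance of W = (-2)·(-4)·22.6 = 180.8
(ad+bc)·Cov[D, W] = (9.42)·(-14) = -131.88
Cov[T, A] = 151.3512 + 180.8 + (-131.88) = 200.2712.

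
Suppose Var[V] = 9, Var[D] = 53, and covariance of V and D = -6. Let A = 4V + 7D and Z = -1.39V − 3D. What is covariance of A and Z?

covariance of A and Z = -1032.66

By bilinearity, covariance of A and Z = ac·Var[V] + bd·Var[D] + (ad+bc)·covariance of V and D, with a=4, b=7, c=-1.39, d=-3.
ac·Var[V] = 4·(-1.39)·9 = -50.04
bd·Var[D] = 7·(-3)·53 = -1113
(ad+bc)·covariance of V and D = (-21.73)·(-6) = 130.38
covariance of A and Z = -50.04 + (-1113) + 130.38 = -1032.66.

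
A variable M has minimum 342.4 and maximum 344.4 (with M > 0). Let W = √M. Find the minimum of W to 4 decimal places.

√M is increasing on this domain, so min(W) comes from min(M) = 342.4: min(W) = √(342.4) ≈ 18.5041.

min(W) = 18.5041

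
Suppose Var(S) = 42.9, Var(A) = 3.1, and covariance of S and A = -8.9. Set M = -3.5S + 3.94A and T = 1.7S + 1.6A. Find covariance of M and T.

covariance of M and T = -245.4848

By bilinearity, covariance of M and T = ac·Var(S) + bd·Var(A) + (ad+bc)·covariance of S and A, with a=-3.5, b=3.94, c=1.7, d=1.6.
ac·Var(S) = (-3.5)·1.7·42.9 = -255.255
bd·Var(A) = 3.94·1.6·3.1 = 19.5424
(ad+bc)·covariance of S and A = (1.098)·(-8.9) = -9.7722
covariance of M and T = -255.255 + 19.5424 + (-9.7722) = -245.4848.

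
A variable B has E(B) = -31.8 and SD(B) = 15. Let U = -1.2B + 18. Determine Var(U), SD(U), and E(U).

U = -1.2B + 18 is linear with a = -1.2, b = 18.
Var(B) = 15² = 225.
Var(U) = a²·Var(B) = (-1.2)²·225 = 324 (the additive constant 18 does not affect variance).
SD(U) = |a|·SD(B) = |-1.2|·15 = 18.
E(U) = a·E(B) + b = (-1.2)·(-31.8) + 18 = 56.16.

Var(U) = 324, SD(U) = 18, E(U) = 56.16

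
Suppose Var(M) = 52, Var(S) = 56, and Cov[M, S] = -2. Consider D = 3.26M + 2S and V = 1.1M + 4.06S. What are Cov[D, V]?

By bilinearity, Cov[D, V] = ac·Var(M) + bd·Var(S) + (ad+bc)·Cov[M, S], with a=3.26, b=2, c=1.1, d=4.06.
ac·Var(M) = 3.26·1.1·52 = 186.472
bd·Var(S) = 2·4.06·56 = 454.72
(ad+bc)·Cov[M, S] = (15.4356)·(-2) = -30.8712
Cov[D, V] = 186.472 + 454.72 + (-30.8712) = 610.3208.

Cov[D, V] = 610.3208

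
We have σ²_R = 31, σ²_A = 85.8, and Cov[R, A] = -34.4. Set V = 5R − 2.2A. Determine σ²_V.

σ²_V = a²·σ²_R + b²·σ²_A + 2ab·Cov[R, A] with a = 5, b = -2.2.
= 5²·31 + (-2.2)²·85.8 + 2·5·(-2.2)·(-34.4)
= 775 + 415.272 + 756.8 = 1947.072.

σ²_V = 1947.072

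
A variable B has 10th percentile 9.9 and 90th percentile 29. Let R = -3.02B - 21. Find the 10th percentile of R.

10th percentile of R = -108.58

Since a = -3.02 < 0 the transformation is decreasing, reversing order: the 10th percentile of R corresponds to the 90th percentile of B.
So P_{10}(R) = a·P_{90}(B) + b = (-3.02)·29 + (-21) = -108.58.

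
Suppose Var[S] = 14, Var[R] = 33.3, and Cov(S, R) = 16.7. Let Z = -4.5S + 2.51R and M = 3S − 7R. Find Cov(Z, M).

By bilinearity, Cov(Z, M) = ac·Var[S] + bd·Var[R] + (ad+bc)·Cov(S, R), with a=-4.5, b=2.51, c=3, d=-7.
ac·Var[S] = (-4.5)·3·14 = -189
bd·Var[R] = 2.51·(-7)·33.3 = -585.081
(ad+bc)·Cov(S, R) = (39.03)·16.7 = 651.801
Cov(Z, M) = -189 + (-585.081) + 651.801 = -122.28.

Cov(Z, M) = -122.28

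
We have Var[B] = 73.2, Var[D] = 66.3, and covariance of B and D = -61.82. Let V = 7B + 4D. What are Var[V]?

Var[V] = 1185.68

Var[V] = a²·Var[B] + b²·Var[D] + 2ab·covariance of B and D with a = 7, b = 4.
= 7²·73.2 + 4²·66.3 + 2·7·4·(-61.82)
= 3586.8 + 1060.8 + (-3461.92) = 1185.68.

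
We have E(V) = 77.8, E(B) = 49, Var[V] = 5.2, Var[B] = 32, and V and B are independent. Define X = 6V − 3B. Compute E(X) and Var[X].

E(X) = 6·E(V) + (-3)·E(B) = 6·77.8 + (-3)·49 = 319.8.
Var[X] = a²·Var[V] + b²·Var[B] + 2ab·Cov[V, B] with a = 6, b = -3.
Independence gives Cov[V, B] = 0.
= 6²·5.2 + (-3)²·32 + 2·6·(-3)·0
= 187.2 + 288 + 0 = 475.2.

E(X) = 319.8, Var[X] = 475.2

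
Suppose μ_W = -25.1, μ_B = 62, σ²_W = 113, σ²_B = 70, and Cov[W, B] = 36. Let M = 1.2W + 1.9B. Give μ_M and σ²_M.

μ_M = 87.68, σ²_M = 579.58

μ_M = 1.2·μ_W + 1.9·μ_B = 1.2·(-25.1) + 1.9·62 = 87.68.
σ²_M = a²·σ²_W + b²·σ²_B + 2ab·Cov[W, B] with a = 1.2, b = 1.9.
= 1.2²·113 + 1.9²·70 + 2·1.2·1.9·36
= 162.72 + 252.7 + 164.16 = 579.58.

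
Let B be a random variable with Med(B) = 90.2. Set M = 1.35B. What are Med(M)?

A linear map preserves order up to sign, so Med(M) = a·Med(B) + b = 1.35·90.2 = 121.77.

Med(M) = 121.77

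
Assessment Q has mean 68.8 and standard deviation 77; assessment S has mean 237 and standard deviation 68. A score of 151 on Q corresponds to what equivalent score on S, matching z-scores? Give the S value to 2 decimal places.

z = (151 − 68.8)/77 ≈ 1.0675.
S = 237 + z·68 = 237 + (151 − 68.8)·68/77 ≈ 309.59.

S = 309.59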